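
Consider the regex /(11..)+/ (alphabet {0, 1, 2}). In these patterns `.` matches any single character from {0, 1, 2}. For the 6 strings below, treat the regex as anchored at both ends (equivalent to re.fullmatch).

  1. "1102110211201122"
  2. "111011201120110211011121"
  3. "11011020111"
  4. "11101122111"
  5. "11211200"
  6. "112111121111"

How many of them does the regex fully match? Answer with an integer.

3

1 → match
2 → match
3. "11011020111" → no match
4. "11101122111" → no match
5. "11211200" → no match
6. "112111121111" → match
Total matched: 3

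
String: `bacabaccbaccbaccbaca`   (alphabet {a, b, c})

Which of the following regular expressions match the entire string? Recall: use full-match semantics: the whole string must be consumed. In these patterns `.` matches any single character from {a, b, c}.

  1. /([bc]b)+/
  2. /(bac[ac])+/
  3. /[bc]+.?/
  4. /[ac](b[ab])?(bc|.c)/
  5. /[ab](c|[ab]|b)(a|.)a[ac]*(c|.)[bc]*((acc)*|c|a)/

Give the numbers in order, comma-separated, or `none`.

2

1 → no match — must end with `b`
2 → match
3 → no match
4 → no match
5 → no match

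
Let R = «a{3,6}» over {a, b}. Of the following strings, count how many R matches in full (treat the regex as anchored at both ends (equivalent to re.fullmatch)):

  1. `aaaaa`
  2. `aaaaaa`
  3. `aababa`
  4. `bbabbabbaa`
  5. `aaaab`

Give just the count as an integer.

1. `aaaaa` → match
2. `aaaaaa` → match
3. `aababa` → no match
4. `bbabbabbaa` → no match — must start with `a`
5. `aaaab` → no match — must end with `a`
Total matched: 2

2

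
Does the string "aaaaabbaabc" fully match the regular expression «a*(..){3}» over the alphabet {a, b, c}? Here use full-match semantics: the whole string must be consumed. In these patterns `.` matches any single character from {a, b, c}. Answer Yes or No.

Yes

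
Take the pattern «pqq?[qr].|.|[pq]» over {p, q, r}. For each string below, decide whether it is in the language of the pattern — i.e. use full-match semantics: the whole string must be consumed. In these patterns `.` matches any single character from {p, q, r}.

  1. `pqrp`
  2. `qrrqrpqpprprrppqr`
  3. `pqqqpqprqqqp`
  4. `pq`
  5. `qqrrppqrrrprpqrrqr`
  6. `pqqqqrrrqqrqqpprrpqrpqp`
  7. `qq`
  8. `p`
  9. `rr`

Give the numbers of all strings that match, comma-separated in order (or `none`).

1, 8

1 → match
2 → no match
3 → no match
4 → no match
5 → no match
6 → no match
7 → no match
8 → match
9 → no match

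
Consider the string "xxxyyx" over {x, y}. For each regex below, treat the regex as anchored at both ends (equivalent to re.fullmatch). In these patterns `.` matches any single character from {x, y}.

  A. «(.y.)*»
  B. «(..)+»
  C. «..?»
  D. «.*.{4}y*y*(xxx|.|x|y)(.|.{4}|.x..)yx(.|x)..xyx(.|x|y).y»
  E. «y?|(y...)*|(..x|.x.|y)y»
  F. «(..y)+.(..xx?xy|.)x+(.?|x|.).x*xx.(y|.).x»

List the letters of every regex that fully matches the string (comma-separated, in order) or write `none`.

B

A → no match
B → match
C → no match
D → no match — must end with "y"
E → no match
F → no match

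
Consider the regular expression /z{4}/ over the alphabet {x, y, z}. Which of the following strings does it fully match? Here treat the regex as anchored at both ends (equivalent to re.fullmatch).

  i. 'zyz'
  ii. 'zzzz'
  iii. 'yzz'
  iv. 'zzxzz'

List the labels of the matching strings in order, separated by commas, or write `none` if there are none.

i → no match
ii → match
iii → no match — must start with 'z'
iv → no match

ii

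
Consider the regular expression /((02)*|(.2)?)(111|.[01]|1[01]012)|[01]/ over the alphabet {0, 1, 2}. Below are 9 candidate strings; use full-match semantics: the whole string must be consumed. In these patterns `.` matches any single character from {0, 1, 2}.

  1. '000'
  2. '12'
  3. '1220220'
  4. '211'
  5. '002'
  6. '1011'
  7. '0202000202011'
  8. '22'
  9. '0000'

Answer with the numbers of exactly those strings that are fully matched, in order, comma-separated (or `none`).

none

1 → no match
2 → no match
3 → no match
4 → no match
5 → no match
6 → no match
7 → no match
8 → no match
9 → no match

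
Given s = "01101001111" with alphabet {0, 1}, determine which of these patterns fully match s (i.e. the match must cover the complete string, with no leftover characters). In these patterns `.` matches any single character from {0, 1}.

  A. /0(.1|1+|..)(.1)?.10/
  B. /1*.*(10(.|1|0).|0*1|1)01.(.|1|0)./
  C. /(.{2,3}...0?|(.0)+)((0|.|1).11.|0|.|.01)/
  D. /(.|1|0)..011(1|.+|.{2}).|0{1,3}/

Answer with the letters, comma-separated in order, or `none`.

B, C

A → no match — must end with "10"
B → match
C → match
D → no match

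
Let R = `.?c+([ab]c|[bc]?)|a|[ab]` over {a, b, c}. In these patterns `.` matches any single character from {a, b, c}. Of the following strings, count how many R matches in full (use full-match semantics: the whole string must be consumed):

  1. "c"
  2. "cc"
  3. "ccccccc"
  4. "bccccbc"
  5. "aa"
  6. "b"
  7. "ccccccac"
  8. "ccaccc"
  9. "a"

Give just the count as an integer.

1 → match
2 → match
3 → match
4 → match
5 → no match
6 → match
7 → match
8 → no match
9 → match
Total matched: 7

7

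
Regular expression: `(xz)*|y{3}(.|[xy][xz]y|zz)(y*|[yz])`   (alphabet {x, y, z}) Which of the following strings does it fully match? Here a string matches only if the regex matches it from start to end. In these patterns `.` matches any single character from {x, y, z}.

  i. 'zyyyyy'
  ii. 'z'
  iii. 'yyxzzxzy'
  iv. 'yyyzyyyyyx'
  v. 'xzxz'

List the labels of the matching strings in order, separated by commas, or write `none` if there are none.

i → no match
ii → no match
iii → no match
iv → no match
v → match

v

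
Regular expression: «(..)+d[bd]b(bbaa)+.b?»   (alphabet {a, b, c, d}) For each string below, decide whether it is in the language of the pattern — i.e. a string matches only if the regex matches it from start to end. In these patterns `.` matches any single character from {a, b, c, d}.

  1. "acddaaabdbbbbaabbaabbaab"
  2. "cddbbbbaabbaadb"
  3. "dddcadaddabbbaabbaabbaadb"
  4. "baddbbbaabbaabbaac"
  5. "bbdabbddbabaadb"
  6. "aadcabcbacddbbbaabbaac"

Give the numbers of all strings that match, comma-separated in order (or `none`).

1 → match
2 → match
3 → no match
4 → match
5 → no match
6 → match

1, 2, 4, 6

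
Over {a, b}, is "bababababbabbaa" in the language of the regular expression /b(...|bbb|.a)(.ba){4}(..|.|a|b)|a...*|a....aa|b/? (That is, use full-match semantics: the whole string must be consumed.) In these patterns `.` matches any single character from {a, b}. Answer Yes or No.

No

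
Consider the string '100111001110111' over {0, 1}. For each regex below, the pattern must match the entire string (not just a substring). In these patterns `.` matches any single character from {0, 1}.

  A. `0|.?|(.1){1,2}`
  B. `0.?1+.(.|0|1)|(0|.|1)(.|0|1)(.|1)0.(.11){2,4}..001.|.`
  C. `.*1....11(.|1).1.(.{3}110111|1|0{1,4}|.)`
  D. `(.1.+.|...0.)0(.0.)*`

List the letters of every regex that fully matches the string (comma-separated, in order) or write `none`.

A → no match
B → no match
C → match
D → no match

C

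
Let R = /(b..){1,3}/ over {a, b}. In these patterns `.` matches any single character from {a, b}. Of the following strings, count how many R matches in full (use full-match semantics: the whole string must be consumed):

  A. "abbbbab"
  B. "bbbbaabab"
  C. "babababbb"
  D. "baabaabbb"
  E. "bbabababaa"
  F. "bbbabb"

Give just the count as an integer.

2

A. "abbbbab" → no match — must start with "b"
B. "bbbbaabab" → match
C. "babababbb" → no match
D. "baabaabbb" → match
E. "bbabababaa" → no match
F. "bbbabb" → no match
Total matched: 2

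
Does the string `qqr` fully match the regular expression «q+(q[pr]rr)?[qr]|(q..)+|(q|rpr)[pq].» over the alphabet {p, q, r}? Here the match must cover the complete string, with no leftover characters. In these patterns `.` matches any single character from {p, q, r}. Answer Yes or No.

Yes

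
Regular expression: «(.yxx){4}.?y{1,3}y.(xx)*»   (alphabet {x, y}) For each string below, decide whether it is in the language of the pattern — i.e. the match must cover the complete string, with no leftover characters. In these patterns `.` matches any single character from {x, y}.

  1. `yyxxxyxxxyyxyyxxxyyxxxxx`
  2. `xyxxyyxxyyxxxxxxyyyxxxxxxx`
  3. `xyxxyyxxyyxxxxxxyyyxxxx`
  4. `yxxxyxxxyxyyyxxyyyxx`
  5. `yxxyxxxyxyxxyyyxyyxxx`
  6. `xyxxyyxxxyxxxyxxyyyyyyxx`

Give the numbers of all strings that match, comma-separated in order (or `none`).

6

1 → no match
2 → no match
3 → no match
4 → no match
5 → no match
6 → match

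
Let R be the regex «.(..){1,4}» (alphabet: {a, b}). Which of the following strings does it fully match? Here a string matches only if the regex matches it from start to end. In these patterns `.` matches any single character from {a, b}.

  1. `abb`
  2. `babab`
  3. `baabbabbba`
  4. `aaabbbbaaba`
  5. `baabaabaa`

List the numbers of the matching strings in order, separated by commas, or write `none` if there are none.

1 → match
2 → match
3 → no match
4 → no match
5 → match

1, 2, 5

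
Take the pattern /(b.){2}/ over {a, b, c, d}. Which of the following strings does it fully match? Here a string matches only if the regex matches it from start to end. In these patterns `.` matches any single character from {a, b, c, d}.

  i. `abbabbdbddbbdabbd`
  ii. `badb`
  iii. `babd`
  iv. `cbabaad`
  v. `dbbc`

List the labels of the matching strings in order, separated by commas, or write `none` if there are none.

i → no match — must start with `b`
ii → no match
iii → match
iv → no match — must start with `b`
v → no match — must start with `b`

iii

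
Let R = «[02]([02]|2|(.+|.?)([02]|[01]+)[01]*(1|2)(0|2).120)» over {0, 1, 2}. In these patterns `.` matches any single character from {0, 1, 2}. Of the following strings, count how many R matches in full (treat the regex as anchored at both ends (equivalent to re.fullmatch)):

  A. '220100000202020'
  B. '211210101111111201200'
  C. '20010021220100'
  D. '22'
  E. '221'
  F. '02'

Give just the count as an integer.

A → no match
B → no match
C → no match
D. '22' → match
E. '221' → no match
F. '02' → match
Total matched: 2

2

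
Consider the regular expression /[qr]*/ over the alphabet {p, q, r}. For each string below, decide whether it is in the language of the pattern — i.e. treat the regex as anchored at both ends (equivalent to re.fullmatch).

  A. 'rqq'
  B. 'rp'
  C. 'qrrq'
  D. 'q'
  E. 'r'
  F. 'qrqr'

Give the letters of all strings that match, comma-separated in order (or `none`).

A → match
B → no match
C → match
D → match
E → match
F → match

A, C, D, E, F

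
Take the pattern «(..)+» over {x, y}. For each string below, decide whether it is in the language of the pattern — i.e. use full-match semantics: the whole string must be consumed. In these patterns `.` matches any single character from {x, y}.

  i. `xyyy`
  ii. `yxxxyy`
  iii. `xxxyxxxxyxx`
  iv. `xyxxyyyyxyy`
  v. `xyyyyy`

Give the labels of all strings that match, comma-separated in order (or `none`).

i, ii, v

i → match
ii → match
iii → no match
iv → no match
v → match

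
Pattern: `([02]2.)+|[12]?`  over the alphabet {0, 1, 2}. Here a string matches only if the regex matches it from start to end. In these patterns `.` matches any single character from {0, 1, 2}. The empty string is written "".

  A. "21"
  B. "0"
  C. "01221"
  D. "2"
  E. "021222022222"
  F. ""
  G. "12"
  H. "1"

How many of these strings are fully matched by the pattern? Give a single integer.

4

A. "21" → no match
B. "0" → no match
C. "01221" → no match
D. "2" → match
E. "021222022222" → match
F. "" → match
G. "12" → no match
H. "1" → match
Total matched: 4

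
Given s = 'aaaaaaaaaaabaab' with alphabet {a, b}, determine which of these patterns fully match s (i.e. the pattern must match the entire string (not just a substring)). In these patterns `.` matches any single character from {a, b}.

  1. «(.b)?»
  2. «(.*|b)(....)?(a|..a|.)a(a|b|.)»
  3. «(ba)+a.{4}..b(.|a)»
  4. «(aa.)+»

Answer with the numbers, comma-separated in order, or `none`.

1 → no match
2 → match
3 → no match — must start with 'ba'
4 → match

2, 4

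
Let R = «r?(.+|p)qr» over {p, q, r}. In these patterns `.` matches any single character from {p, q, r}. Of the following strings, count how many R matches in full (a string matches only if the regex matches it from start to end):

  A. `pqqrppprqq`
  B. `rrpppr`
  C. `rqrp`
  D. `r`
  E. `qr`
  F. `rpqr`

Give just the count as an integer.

1

A → no match — must end with `qr`
B → no match — must end with `qr`
C → no match — must end with `qr`
D → no match — must end with `qr`
E → no match
F → match
Total matched: 1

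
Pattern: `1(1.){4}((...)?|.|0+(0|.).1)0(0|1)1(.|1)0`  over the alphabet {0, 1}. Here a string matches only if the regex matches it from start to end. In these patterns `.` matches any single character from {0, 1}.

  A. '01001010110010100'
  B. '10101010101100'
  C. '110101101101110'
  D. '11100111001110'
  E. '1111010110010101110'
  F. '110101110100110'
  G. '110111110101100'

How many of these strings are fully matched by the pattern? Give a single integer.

A → no match — must start with '11'
B → no match — must start with '11'
C → no match
D → no match
E → match
F → match
G → match
Total matched: 3

3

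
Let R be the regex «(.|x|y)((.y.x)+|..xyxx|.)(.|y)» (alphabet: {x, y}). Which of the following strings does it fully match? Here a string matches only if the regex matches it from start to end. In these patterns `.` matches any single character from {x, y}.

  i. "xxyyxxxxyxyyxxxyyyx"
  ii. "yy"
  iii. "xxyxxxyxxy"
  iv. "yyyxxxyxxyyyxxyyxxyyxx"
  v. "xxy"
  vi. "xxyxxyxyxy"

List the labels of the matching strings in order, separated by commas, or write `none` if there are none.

i → no match
ii → no match
iii → match
iv → match
v → match
vi → no match

iii, iv, v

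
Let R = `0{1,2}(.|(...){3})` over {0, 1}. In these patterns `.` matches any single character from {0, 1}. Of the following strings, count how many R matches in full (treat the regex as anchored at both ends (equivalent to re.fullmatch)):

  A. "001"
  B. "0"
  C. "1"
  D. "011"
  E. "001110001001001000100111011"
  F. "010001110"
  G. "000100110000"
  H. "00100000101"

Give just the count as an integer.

2

A. "001" → match
B. "0" → no match
C. "1" → no match — must start with "0"
D. "011" → no match
E → no match
F. "010001110" → no match
G. "000100110000" → no match
H. "00100000101" → match
Total matched: 2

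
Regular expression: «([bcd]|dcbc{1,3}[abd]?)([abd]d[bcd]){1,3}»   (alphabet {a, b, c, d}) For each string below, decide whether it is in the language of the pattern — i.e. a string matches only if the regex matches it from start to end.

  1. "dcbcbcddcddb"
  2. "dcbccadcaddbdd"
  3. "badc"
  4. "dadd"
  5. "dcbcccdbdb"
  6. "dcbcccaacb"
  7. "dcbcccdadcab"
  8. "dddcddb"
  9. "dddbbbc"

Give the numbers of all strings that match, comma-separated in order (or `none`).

1 → no match
2 → match
3 → match
4 → match
5 → match
6 → no match
7 → no match
8 → match
9 → no match

2, 3, 4, 5, 8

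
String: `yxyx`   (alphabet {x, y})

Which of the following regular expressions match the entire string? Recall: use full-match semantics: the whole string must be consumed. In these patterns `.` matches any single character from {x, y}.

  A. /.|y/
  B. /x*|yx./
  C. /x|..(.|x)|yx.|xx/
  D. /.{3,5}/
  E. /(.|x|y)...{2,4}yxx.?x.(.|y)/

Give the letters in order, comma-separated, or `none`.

A → no match
B → no match
C → no match
D → match
E → no match

D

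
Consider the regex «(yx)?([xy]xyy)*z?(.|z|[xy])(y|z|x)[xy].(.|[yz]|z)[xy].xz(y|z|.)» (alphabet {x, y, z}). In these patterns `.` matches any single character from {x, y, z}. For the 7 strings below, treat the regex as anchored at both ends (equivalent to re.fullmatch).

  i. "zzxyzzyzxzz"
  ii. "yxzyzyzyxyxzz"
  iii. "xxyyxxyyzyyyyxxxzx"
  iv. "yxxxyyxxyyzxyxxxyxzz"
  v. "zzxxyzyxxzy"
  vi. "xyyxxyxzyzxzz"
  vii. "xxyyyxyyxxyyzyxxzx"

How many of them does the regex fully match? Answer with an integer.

i. "zzxyzzyzxzz" → match
ii → match
iii → match
iv → match
v. "zzxxyzyxxzy" → match
vi → no match
vii → match
Total matched: 6

6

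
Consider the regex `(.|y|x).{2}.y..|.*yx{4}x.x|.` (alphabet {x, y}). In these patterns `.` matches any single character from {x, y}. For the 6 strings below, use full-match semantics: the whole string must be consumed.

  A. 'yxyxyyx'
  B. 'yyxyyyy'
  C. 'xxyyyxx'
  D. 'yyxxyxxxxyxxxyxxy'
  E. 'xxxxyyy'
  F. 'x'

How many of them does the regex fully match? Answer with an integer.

5

A → match
B → match
C → match
D → no match
E → match
F → match
Total matched: 5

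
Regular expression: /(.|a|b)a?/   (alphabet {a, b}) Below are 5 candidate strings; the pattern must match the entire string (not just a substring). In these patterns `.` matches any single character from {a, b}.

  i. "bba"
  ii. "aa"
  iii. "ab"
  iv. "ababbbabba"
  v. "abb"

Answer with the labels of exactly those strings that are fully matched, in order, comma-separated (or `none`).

i. "bba" → no match
ii. "aa" → match
iii. "ab" → no match
iv. "ababbbabba" → no match
v. "abb" → no match

ii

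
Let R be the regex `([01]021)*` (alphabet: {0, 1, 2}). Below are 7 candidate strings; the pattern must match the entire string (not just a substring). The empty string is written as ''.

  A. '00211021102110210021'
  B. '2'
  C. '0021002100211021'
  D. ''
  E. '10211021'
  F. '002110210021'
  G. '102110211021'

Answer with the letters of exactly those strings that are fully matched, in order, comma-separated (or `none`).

A, C, D, E, F, G

A → match
B → no match
C → match
D → match
E → match
F → match
G → match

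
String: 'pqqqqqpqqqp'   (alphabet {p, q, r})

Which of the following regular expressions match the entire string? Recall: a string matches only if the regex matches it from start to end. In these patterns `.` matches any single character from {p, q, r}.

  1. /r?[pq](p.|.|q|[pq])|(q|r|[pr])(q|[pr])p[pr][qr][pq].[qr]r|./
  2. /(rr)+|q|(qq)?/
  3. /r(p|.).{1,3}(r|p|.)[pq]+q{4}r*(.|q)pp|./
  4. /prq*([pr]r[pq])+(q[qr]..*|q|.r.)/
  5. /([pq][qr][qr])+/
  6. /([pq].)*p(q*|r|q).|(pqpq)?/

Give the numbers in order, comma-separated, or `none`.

1 → no match
2 → no match
3 → no match
4 → no match — must start with 'pr'
5 → no match
6 → match

6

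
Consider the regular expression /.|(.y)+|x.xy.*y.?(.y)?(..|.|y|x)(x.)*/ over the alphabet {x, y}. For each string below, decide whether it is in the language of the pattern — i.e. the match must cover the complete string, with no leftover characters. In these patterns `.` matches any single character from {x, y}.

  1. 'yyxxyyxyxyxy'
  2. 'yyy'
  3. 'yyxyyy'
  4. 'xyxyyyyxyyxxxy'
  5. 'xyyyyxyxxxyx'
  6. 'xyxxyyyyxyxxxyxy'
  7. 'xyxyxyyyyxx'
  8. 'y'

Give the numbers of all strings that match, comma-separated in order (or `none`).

3, 4, 7, 8

1. 'yyxxyyxyxyxy' → no match
2. 'yyy' → no match
3. 'yyxyyy' → match
4 → match
5. 'xyyyyxyxxxyx' → no match
6 → no match
7. 'xyxyxyyyyxx' → match
8. 'y' → match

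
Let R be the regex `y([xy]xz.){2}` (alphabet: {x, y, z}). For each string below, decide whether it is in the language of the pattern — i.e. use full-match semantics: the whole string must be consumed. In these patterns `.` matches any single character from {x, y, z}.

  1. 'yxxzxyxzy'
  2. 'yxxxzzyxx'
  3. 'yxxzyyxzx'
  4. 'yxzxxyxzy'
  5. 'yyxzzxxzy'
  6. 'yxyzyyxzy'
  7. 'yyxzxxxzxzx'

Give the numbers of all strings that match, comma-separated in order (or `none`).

1 → match
2 → no match
3 → match
4 → no match
5 → match
6 → no match
7 → no match

1, 3, 5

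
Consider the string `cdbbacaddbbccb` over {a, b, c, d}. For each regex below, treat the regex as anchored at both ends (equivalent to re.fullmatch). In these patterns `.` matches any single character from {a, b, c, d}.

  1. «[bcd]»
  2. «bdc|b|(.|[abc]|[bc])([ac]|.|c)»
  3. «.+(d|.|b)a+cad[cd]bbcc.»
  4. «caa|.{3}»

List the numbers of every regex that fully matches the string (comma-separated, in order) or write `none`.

3

1 → no match
2 → no match
3 → match
4 → no match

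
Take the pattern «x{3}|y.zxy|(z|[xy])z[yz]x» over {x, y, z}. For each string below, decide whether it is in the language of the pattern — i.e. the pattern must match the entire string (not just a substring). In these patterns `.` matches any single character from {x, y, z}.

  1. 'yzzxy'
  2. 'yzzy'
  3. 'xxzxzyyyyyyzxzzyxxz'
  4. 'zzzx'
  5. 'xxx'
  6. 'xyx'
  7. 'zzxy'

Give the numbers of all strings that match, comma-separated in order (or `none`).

1 → match
2 → no match
3 → no match
4 → match
5 → match
6 → no match
7 → no match

1, 4, 5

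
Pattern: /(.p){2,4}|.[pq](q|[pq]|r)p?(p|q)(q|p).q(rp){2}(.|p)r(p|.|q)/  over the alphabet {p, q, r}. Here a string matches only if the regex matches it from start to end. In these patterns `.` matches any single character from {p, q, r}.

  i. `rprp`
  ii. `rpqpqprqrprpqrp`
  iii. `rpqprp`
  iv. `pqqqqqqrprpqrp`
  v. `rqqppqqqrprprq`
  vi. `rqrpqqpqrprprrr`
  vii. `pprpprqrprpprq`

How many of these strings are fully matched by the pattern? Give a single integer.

i → match
ii → match
iii → match
iv → match
v → no match
vi → match
vii → match
Total matched: 6

6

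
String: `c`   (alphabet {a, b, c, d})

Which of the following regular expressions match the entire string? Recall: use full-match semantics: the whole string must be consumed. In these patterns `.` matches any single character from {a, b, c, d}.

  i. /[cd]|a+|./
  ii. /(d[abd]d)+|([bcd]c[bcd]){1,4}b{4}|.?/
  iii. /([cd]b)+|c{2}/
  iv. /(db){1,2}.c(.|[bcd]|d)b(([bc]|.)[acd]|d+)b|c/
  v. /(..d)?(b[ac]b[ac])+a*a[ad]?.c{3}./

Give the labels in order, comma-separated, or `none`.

i → match
ii → match
iii → no match
iv → match
v → no match

i, ii, iv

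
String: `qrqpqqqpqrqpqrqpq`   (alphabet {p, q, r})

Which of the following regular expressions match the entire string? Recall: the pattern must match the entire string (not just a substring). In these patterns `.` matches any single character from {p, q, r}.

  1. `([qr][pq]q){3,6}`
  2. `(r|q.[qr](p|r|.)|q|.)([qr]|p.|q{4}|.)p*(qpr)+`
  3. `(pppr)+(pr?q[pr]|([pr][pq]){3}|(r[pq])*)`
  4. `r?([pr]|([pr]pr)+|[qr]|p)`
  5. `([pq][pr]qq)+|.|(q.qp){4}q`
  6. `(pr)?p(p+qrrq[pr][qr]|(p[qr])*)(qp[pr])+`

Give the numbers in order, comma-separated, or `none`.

5

1 → no match
2 → no match — must end with `qpr`
3 → no match — must start with `pppr`
4 → no match
5 → match
6 → no match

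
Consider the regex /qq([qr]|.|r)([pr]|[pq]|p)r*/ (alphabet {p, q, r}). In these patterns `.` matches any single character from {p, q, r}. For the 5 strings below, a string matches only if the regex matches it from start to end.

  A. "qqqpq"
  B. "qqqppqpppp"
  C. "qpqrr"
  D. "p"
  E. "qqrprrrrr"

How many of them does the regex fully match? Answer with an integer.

A → no match
B → no match
C → no match — must start with "qq"
D → no match — must start with "qq"
E → match
Total matched: 1

1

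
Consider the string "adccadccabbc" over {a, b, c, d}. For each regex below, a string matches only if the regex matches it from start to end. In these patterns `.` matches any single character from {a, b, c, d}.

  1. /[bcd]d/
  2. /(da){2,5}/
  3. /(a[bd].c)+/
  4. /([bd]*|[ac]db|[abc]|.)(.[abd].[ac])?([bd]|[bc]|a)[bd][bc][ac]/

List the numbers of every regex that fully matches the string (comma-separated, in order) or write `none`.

1 → no match — must end with "d"
2 → no match — must start with "da"
3 → match
4 → no match

3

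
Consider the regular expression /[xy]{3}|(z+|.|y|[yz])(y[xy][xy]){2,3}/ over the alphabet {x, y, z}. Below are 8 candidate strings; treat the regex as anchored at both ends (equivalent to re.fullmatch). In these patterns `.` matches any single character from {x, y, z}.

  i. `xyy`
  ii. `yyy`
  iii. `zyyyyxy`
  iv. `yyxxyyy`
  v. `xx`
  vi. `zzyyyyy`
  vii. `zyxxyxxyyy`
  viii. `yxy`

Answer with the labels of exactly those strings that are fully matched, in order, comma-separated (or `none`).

i → match
ii → match
iii → match
iv → match
v → no match
vi → no match
vii → match
viii → match

i, ii, iii, iv, vii, viii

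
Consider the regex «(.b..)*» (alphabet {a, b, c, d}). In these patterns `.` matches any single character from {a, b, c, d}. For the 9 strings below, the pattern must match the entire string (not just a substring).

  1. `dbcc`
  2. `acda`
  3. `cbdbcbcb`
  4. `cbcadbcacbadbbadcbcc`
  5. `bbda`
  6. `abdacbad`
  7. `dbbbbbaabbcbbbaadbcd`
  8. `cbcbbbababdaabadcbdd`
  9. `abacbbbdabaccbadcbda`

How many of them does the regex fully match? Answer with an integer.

8

1. `dbcc` → match
2. `acda` → no match
3. `cbdbcbcb` → match
4 → match
5. `bbda` → match
6. `abdacbad` → match
7 → match
8 → match
9 → match
Total matched: 8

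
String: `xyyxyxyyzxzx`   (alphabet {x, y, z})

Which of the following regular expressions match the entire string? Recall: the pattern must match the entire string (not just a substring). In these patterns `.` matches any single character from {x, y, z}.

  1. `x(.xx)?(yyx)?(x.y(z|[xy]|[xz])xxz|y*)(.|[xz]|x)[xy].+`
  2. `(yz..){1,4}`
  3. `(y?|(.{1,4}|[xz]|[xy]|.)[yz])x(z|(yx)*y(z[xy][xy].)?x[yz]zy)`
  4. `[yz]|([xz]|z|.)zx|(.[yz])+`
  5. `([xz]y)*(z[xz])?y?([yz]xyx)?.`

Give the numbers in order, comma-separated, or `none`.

1

1 → match
2 → no match — must start with `yz`
3 → no match
4 → no match
5 → no match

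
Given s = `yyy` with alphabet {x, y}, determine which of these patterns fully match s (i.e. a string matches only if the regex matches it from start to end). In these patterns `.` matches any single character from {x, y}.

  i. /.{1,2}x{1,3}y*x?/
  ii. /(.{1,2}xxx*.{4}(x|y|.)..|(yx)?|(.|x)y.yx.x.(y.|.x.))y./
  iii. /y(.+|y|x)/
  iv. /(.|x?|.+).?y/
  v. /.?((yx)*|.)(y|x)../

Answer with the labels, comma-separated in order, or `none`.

iii, iv, v

i → no match
ii → no match
iii → match
iv → match
v → match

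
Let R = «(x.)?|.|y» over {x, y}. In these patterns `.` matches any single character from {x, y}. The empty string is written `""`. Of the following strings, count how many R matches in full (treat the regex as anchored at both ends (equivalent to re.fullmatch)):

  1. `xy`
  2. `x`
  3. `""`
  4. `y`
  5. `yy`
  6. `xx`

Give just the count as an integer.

5

1 → match
2 → match
3 → match
4 → match
5 → no match
6 → match
Total matched: 5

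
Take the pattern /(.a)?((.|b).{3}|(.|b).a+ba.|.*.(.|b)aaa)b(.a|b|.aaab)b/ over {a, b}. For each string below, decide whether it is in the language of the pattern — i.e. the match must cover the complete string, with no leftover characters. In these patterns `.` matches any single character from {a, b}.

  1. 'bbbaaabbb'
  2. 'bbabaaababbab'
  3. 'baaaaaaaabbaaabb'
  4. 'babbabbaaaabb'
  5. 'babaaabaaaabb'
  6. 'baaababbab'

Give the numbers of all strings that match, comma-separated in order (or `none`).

1, 3, 4, 5, 6

1. 'bbbaaabbb' → match
2 → no match
3 → match
4 → match
5 → match
6. 'baaababbab' → match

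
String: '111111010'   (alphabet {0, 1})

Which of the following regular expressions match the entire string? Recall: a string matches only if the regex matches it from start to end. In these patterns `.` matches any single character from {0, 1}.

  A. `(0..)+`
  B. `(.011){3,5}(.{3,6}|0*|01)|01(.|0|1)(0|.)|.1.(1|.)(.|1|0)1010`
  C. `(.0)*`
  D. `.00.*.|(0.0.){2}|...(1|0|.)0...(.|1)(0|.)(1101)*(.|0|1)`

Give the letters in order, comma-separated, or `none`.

B

A → no match — must start with '0'
B → match
C → no match
D → no match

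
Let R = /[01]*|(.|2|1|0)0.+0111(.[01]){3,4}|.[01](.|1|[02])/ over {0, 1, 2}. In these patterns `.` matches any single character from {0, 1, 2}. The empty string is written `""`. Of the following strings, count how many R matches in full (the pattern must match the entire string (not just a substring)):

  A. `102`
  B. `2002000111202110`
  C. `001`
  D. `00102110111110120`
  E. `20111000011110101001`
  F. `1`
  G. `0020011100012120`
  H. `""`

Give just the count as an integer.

8

A → match
B → match
C → match
D → match
E → match
F → match
G → match
H → match
Total matched: 8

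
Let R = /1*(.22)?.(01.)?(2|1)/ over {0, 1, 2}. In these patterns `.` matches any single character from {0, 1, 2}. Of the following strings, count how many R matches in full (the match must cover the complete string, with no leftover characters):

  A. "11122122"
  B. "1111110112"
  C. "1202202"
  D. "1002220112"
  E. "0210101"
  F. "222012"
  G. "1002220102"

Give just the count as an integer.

A → no match
B → match
C → no match
D → no match
E → no match
F → no match
G → no match
Total matched: 1

1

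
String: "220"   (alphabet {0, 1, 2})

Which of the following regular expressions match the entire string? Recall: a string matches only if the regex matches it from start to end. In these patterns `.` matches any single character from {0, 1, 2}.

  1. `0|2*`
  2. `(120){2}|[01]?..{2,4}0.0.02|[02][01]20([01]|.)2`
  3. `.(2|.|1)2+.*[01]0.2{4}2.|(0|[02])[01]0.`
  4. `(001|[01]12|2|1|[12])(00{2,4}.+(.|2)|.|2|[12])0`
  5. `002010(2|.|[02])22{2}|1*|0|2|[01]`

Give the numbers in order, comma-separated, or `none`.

4

1 → no match
2 → no match
3 → no match
4 → match
5 → no match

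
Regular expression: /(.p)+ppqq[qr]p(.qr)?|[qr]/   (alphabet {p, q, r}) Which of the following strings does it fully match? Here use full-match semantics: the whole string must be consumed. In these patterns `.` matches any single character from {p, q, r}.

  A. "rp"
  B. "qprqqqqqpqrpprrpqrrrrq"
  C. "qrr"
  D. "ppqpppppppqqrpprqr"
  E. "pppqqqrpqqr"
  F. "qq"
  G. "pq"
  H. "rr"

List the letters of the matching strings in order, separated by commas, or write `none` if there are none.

A → no match
B → no match
C → no match
D → no match
E → no match
F → no match
G → no match
H → no match

none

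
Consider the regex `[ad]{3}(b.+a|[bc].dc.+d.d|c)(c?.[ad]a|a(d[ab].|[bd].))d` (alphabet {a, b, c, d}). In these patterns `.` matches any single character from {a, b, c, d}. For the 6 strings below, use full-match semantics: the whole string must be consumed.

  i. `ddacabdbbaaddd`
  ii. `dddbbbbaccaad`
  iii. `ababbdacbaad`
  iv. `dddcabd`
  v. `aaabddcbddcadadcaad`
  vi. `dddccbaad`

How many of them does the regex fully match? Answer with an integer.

i → no match
ii → match
iii → no match
iv → no match
v → match
vi → match
Total matched: 3

3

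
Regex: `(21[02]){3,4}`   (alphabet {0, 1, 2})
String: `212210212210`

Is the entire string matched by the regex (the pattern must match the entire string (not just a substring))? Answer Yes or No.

Yes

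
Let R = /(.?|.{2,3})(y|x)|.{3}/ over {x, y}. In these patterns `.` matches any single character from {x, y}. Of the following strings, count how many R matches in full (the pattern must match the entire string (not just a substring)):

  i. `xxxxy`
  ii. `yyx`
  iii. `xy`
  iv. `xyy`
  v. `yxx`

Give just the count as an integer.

i → no match
ii → match
iii → match
iv → match
v → match
Total matched: 4

4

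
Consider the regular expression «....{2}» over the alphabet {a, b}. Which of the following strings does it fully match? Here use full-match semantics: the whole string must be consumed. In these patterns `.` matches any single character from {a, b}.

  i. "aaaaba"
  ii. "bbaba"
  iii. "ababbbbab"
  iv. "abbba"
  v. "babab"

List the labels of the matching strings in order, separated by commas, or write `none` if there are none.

ii, iv, v

i. "aaaaba" → no match
ii. "bbaba" → match
iii. "ababbbbab" → no match
iv. "abbba" → match
v. "babab" → match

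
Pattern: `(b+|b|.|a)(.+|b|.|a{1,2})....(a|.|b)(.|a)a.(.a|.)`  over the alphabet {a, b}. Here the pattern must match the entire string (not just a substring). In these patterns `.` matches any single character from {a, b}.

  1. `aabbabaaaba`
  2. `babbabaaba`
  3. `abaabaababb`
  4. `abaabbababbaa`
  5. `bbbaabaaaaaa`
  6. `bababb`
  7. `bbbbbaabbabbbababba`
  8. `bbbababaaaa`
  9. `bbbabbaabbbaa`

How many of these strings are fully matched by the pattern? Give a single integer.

1 → match
2 → no match
3 → match
4 → no match
5 → match
6 → no match
7 → match
8 → match
9 → no match
Total matched: 5

5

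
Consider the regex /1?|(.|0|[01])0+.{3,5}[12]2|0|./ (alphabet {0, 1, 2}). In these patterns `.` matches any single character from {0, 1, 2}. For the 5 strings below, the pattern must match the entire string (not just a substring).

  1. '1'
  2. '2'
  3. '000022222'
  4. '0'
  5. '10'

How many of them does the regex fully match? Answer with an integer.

4

1. '1' → match
2. '2' → match
3. '000022222' → match
4. '0' → match
5. '10' → no match
Total matched: 4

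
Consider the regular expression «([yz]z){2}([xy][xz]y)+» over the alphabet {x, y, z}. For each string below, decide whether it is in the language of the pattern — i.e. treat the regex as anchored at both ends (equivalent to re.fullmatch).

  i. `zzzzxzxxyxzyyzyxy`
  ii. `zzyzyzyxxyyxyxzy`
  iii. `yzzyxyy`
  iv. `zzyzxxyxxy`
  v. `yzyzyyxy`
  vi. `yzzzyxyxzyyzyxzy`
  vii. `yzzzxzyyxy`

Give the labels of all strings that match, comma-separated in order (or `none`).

ii, iv, vi, vii

i → no match
ii → match
iii. `yzzyxyy` → no match
iv. `zzyzxxyxxy` → match
v. `yzyzyyxy` → no match
vi → match
vii. `yzzzxzyyxy` → match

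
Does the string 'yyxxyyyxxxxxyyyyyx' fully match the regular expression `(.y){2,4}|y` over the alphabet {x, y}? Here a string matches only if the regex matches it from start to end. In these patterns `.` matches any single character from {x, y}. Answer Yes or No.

Every match must end with 'y', but 'yyxxyyyxxxxxyyyyyx' does not.

No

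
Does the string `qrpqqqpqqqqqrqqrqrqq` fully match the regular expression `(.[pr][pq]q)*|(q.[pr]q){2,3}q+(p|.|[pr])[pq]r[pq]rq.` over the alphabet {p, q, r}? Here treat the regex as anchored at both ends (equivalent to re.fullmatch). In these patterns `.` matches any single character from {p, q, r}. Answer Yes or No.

No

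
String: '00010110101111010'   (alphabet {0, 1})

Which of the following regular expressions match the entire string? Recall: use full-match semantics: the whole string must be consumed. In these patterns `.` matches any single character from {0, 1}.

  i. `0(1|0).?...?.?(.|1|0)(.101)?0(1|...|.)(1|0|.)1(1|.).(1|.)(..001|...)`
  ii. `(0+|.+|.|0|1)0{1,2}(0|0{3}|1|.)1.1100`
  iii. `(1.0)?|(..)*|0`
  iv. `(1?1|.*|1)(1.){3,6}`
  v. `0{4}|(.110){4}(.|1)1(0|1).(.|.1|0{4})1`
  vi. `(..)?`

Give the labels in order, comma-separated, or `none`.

i → match
ii → no match — must end with '1100'
iii → no match
iv → match
v → no match
vi → no match

i, iv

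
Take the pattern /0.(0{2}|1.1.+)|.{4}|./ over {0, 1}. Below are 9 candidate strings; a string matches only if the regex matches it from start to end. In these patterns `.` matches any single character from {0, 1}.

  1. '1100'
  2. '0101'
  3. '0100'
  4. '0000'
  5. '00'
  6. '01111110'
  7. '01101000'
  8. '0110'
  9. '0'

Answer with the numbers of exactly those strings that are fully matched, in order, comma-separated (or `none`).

1 → match
2 → match
3 → match
4 → match
5 → no match
6 → match
7 → match
8 → match
9 → match

1, 2, 3, 4, 6, 7, 8, 9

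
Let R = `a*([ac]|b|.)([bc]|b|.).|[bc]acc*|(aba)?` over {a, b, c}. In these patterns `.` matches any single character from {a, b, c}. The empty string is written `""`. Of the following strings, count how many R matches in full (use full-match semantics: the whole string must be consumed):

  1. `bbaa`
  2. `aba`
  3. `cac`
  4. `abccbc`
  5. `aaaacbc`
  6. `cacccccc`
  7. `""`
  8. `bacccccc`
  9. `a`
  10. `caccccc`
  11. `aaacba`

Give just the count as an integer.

1 → no match
2 → match
3 → match
4 → no match
5 → match
6 → match
7 → match
8 → match
9 → no match
10 → match
11 → match
Total matched: 8

8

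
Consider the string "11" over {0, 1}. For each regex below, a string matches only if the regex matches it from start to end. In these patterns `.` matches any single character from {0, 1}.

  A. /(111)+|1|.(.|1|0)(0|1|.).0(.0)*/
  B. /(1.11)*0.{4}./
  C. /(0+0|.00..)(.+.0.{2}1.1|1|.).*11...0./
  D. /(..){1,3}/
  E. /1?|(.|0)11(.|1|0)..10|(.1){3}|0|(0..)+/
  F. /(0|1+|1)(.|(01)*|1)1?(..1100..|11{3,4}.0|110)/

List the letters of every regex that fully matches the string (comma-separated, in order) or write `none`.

D

A → no match
B → no match
C → no match
D → match
E → no match
F → no match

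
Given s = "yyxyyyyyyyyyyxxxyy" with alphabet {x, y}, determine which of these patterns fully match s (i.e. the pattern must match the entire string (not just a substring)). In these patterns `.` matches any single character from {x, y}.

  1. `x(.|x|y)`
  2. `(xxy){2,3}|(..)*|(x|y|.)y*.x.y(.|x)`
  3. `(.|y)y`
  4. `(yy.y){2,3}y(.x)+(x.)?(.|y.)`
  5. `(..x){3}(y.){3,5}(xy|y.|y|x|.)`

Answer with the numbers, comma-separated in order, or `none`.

1 → no match — must start with "x"
2 → match
3 → no match
4 → match
5 → no match

2, 4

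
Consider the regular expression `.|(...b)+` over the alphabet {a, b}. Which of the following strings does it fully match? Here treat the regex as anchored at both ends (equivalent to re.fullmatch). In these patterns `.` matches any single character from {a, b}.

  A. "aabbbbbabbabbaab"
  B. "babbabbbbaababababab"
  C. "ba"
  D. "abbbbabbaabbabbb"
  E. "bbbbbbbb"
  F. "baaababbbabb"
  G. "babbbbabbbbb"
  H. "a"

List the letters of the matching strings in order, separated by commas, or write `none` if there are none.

A → no match
B → match
C → no match
D → match
E → match
F → no match
G → match
H → match

B, D, E, G, H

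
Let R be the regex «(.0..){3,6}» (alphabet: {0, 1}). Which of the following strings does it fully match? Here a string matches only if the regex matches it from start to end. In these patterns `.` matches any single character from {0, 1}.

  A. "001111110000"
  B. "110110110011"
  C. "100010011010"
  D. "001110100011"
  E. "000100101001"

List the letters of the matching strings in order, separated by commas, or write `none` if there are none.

C, D, E

A → no match
B → no match
C → match
D → match
E → match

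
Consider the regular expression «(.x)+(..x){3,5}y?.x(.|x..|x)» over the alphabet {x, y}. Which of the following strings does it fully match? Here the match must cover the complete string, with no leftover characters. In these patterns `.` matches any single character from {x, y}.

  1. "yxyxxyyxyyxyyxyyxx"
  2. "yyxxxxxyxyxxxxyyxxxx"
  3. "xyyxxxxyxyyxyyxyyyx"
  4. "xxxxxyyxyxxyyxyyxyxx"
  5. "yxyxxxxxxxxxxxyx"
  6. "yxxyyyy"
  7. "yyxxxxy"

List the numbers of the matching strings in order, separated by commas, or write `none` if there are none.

1 → match
2 → no match
3 → no match
4 → match
5 → match
6. "yxxyyyy" → no match
7. "yyxxxxy" → no match

1, 4, 5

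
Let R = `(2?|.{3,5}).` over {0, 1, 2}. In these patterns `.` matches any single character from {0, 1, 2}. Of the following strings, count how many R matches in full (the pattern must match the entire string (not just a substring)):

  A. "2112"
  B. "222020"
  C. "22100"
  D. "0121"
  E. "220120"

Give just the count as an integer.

A → match
B → match
C → match
D → match
E → match
Total matched: 5

5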